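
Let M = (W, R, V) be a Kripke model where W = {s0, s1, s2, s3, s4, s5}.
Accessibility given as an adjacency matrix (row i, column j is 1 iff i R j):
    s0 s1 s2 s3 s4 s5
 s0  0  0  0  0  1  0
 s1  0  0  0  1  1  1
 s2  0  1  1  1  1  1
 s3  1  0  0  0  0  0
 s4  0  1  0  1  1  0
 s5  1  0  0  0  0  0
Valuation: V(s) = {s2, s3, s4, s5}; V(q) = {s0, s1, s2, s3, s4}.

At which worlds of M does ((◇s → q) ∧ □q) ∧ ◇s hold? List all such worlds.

s0, s4

Let φ = ((◇s → q) ∧ □q) ∧ ◇s. Evaluate φ at each world:
  s0 (successors {s4}): φ is true.
  s1 (successors {s3, s4, s5}): φ is false.
  s2 (successors {s1, s2, s3, s4, s5}): φ is false.
  s3 (successors {s0}): φ is false.
  s4 (successors {s1, s3, s4}): φ is true.
  s5 (successors {s0}): φ is false.
For instance, at s3:
  At s3: (◇s → q) ∧ □q is true, ◇s is false, so ((◇s → q) ∧ □q) ∧ ◇s is false.
    At s3: ◇s → q is true, □q is true, so (◇s → q) ∧ □q is true.
      At s3: ◇s is false, q is true, so ◇s → q is true.
      At s3: □q requires q at every successor {s0}.
        At s0: q is true.
      So □q is true at s3.
    At s3: ◇s requires s at some successor in {s0}.
      At s0: s is false.
    So ◇s is false at s3.
Satisfying worlds: {s0, s4}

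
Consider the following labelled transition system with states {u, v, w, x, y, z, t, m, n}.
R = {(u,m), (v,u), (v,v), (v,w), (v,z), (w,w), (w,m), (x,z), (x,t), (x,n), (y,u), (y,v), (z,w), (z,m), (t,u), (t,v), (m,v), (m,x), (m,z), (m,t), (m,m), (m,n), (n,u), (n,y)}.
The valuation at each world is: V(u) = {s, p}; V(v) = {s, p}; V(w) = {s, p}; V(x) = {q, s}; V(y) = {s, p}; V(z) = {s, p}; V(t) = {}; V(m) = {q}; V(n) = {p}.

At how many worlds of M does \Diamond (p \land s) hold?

Let φ = \Diamond (p \land s). Evaluate φ at each world:
  u (successors {m}): φ is false.
  v (successors {u, v, w, z}): φ is true.
  w (successors {w, m}): φ is true.
  x (successors {z, t, n}): φ is true.
  y (successors {u, v}): φ is true.
  z (successors {w, m}): φ is true.
  t (successors {u, v}): φ is true.
  m (successors {v, x, z, t, m, n}): φ is true.
  n (successors {u, y}): φ is true.
For instance, at w:
  At w: \Diamond (p \land s) requires p \land s at some successor in {w, m}.
    p \land s holds at w, so \Diamond (p \land s) is true at w.
Satisfying worlds: {v, w, x, y, z, t, m, n}

8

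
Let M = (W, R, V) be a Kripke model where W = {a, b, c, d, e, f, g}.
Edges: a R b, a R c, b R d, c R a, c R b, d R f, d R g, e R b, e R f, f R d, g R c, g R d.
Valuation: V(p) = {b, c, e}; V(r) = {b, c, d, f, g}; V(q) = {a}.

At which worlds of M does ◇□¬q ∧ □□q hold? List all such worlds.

Let φ = ◇□¬q ∧ □□q. Evaluate φ at each world:
  a (successors {b, c}): φ is false.
  b (successors {d}): φ is false.
  c (successors {a, b}): φ is false.
  d (successors {f, g}): φ is false.
  e (successors {b, f}): φ is false.
  f (successors {d}): φ is false.
  g (successors {c, d}): φ is false.
For instance, at e:
  At e: ◇□¬q is true, □□q is false, so ◇□¬q ∧ □□q is false.
    At e: ◇□¬q requires □¬q at some successor in {b, f}.
      □¬q holds at b, so ◇□¬q is true at e.
    At e: □□q requires □q at every successor {b, f}.
      □q fails at b, so □□q is false at e.
Satisfying worlds: none.

none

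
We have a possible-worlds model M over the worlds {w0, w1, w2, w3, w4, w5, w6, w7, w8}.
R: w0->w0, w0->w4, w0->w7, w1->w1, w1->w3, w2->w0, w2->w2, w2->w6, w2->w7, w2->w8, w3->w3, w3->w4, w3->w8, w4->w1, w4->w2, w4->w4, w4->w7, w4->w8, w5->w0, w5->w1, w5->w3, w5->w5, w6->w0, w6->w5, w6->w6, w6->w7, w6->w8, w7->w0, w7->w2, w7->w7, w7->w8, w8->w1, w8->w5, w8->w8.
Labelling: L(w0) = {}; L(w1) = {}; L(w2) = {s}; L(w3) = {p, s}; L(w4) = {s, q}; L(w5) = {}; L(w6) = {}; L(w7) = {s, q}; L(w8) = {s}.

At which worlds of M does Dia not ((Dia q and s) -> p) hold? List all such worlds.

Let φ = Dia not ((Dia q and s) -> p). Evaluate φ at each world:
  w0 (successors {w0, w4, w7}): φ is true.
  w1 (successors {w1, w3}): φ is false.
  w2 (successors {w0, w2, w6, w7, w8}): φ is true.
  w3 (successors {w3, w4, w8}): φ is true.
  w4 (successors {w1, w2, w4, w7, w8}): φ is true.
  w5 (successors {w0, w1, w3, w5}): φ is false.
  w6 (successors {w0, w5, w6, w7, w8}): φ is true.
  w7 (successors {w0, w2, w7, w8}): φ is true.
  w8 (successors {w1, w5, w8}): φ is false.
For instance, at w7:
  At w7: Dia not ((Dia q and s) -> p) requires not ((Dia q and s) -> p) at some successor in {w0, w2, w7, w8}.
    not ((Dia q and s) -> p) holds at w2, so Dia not ((Dia q and s) -> p) is true at w7.
      At w2: (Dia q and s) -> p is false, so not ((Dia q and s) -> p) is true.
Satisfying worlds: {w0, w2, w3, w4, w6, w7}

w0, w2, w3, w4, w6, w7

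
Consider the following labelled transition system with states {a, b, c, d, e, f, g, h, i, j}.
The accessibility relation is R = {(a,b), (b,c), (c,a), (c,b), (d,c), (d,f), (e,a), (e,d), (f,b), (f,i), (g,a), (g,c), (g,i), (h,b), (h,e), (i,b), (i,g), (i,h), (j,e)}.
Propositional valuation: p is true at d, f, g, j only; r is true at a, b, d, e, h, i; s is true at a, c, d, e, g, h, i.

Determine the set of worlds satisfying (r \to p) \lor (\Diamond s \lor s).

Let φ = (r \to p) \lor (\Diamond s \lor s). Evaluate φ at each world:
  a (successors {b}): φ is true.
  b (successors {c}): φ is true.
  c (successors {a, b}): φ is true.
  d (successors {c, f}): φ is true.
  e (successors {a, d}): φ is true.
  f (successors {b, i}): φ is true.
  g (successors {a, c, i}): φ is true.
  h (successors {b, e}): φ is true.
  i (successors {b, g, h}): φ is true.
  j (successors {e}): φ is true.
For instance, at b:
  At b: r \to p is false, \Diamond s \lor s is true, so (r \to p) \lor (\Diamond s \lor s) is true.
    At b: \Diamond s is true, s is false, so \Diamond s \lor s is true.
      At b: \Diamond s requires s at some successor in {c}.
        s holds at c, so \Diamond s is true at b.
Satisfying worlds: {a, b, c, d, e, f, g, h, i, j}

a, b, c, d, e, f, g, h, i, j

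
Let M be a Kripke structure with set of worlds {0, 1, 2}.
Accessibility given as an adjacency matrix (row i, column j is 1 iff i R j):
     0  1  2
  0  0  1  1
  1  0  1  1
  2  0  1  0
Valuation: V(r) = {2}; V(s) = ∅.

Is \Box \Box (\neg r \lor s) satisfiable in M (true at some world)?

Recall that \Box ψ holds at a world iff ψ holds at every accessible world, and \Diamond ψ holds iff ψ holds at some accessible world.
Let φ = \Box \Box (\neg r \lor s). Evaluate φ at each world:
  0 (successors {1, 2}): φ is false.
  1 (successors {1, 2}): φ is false.
  2 (successors {1}): φ is false.
For instance, at 2:
  At 2: \Box \Box (\neg r \lor s) requires \Box (\neg r \lor s) at every successor {1}.
    \Box (\neg r \lor s) fails at 1, so \Box \Box (\neg r \lor s) is false at 2.
      At 1: \Box (\neg r \lor s) requires \neg r \lor s at every successor {1, 2}.
        \neg r \lor s fails at 2, so \Box (\neg r \lor s) is false at 1.

No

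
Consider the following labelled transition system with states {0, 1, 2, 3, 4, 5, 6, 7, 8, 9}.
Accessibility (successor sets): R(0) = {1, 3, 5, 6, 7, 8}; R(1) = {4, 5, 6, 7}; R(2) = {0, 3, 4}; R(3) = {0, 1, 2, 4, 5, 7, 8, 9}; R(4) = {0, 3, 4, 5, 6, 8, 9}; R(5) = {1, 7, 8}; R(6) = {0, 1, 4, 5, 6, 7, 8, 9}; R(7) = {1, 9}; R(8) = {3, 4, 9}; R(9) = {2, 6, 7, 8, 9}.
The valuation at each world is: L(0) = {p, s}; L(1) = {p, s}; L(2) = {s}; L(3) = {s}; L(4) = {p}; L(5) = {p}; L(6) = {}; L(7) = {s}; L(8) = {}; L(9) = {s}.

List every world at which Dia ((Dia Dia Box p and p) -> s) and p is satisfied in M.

Let φ = Dia ((Dia Dia Box p and p) -> s) and p. Evaluate φ at each world:
  0 (successors {1, 3, 5, 6, 7, 8}): φ is true.
  1 (successors {4, 5, 6, 7}): φ is true.
  2 (successors {0, 3, 4}): φ is false.
  3 (successors {0, 1, 2, 4, 5, 7, 8, 9}): φ is false.
  4 (successors {0, 3, 4, 5, 6, 8, 9}): φ is true.
  5 (successors {1, 7, 8}): φ is true.
  6 (successors {0, 1, 4, 5, 6, 7, 8, 9}): φ is false.
  7 (successors {1, 9}): φ is false.
  8 (successors {3, 4, 9}): φ is false.
  9 (successors {2, 6, 7, 8, 9}): φ is false.
For instance, at 7:
  At 7: Dia ((Dia Dia Box p and p) -> s) is true, p is false, so Dia ((Dia Dia Box p and p) -> s) and p is false.
    At 7: Dia ((Dia Dia Box p and p) -> s) requires (Dia Dia Box p and p) -> s at some successor in {1, 9}.
      (Dia Dia Box p and p) -> s holds at 1, so Dia ((Dia Dia Box p and p) -> s) is true at 7.
Satisfying worlds: {0, 1, 4, 5}

0, 1, 4, 5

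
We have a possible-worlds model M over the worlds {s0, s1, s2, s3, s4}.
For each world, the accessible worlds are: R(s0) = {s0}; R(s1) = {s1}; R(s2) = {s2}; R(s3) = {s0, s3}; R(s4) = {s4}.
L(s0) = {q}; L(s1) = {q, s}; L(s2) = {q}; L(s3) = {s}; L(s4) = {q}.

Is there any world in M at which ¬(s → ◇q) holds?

No

Let φ = ¬(s → ◇q). Evaluate φ at each world:
  s0 (successors {s0}): φ is false.
  s1 (successors {s1}): φ is false.
  s2 (successors {s2}): φ is false.
  s3 (successors {s0, s3}): φ is false.
  s4 (successors {s4}): φ is false.
For instance, at s0:
  At s0: s → ◇q is true, so ¬(s → ◇q) is false.
    At s0: s is false, ◇q is true, so s → ◇q is true.
      At s0: ◇q requires q at some successor in {s0}.
        q holds at s0, so ◇q is true at s0.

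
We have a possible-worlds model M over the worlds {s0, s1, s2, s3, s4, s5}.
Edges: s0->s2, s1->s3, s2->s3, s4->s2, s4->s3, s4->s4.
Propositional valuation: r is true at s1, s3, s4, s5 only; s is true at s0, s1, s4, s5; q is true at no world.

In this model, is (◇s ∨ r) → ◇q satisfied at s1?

Recall that ◇ψ holds at a world iff ψ holds at some accessible world.
At s1: ◇s ∨ r is true, ◇q is false, so (◇s ∨ r) → ◇q is false.
  At s1: ◇s is false, r is true, so ◇s ∨ r is true.
    At s1: ◇s requires s at some successor in {s3}.
      At s3: s is false.
    So ◇s is false at s1.
  At s1: ◇q requires q at some successor in {s3}.
    At s3: q is false.
  So ◇q is false at s1.

No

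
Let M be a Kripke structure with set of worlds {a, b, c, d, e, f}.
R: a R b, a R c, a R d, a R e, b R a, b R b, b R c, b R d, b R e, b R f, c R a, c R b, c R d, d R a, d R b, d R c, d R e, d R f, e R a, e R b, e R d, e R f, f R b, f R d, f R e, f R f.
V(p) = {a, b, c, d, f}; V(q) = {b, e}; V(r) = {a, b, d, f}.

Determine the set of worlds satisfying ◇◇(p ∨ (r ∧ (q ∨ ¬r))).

Let φ = ◇◇(p ∨ (r ∧ (q ∨ ¬r))). Evaluate φ at each world:
  a (successors {b, c, d, e}): φ is true.
  b (successors {a, b, c, d, e, f}): φ is true.
  c (successors {a, b, d}): φ is true.
  d (successors {a, b, c, e, f}): φ is true.
  e (successors {a, b, d, f}): φ is true.
  f (successors {b, d, e, f}): φ is true.
For instance, at a:
  At a: ◇◇(p ∨ (r ∧ (q ∨ ¬r))) requires ◇(p ∨ (r ∧ (q ∨ ¬r))) at some successor in {b, c, d, e}.
    ◇(p ∨ (r ∧ (q ∨ ¬r))) holds at b, so ◇◇(p ∨ (r ∧ (q ∨ ¬r))) is true at a.
      At b: ◇(p ∨ (r ∧ (q ∨ ¬r))) requires p ∨ (r ∧ (q ∨ ¬r)) at some successor in {a, b, c, d, e, f}.
        p ∨ (r ∧ (q ∨ ¬r)) holds at a, so ◇(p ∨ (r ∧ (q ∨ ¬r))) is true at b.
Satisfying worlds: {a, b, c, d, e, f}

a, b, c, d, e, f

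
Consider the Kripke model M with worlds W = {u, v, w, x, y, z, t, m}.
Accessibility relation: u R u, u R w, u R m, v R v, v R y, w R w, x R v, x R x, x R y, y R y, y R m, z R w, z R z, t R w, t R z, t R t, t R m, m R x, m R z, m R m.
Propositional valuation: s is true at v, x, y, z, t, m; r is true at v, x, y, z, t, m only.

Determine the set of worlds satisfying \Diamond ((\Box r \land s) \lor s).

Let φ = \Diamond ((\Box r \land s) \lor s). Evaluate φ at each world:
  u (successors {u, w, m}): φ is true.
  v (successors {v, y}): φ is true.
  w (successors {w}): φ is false.
  x (successors {v, x, y}): φ is true.
  y (successors {y, m}): φ is true.
  z (successors {w, z}): φ is true.
  t (successors {w, z, t, m}): φ is true.
  m (successors {x, z, m}): φ is true.
For instance, at t:
  At t: \Diamond ((\Box r \land s) \lor s) requires (\Box r \land s) \lor s at some successor in {w, z, t, m}.
    (\Box r \land s) \lor s holds at z, so \Diamond ((\Box r \land s) \lor s) is true at t.
      At z: \Box r \land s is false, s is true, so (\Box r \land s) \lor s is true.
Satisfying worlds: {u, v, x, y, z, t, m}

u, v, x, y, z, t, m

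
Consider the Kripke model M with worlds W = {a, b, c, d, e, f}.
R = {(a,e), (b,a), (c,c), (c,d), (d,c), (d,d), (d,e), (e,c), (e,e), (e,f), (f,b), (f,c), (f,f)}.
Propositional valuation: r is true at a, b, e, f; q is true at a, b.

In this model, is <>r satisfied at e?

At e: <>r requires r at some successor in {c, e, f}.
  r holds at e, so <>r is true at e.

Yes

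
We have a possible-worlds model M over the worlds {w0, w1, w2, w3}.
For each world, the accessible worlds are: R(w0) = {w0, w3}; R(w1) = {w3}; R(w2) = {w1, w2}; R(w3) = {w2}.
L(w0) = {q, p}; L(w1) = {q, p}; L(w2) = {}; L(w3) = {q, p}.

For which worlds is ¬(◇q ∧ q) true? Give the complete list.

Let φ = ¬(◇q ∧ q). Evaluate φ at each world:
  w0 (successors {w0, w3}): φ is false.
  w1 (successors {w3}): φ is false.
  w2 (successors {w1, w2}): φ is true.
  w3 (successors {w2}): φ is true.
For instance, at w2:
  At w2: ◇q ∧ q is false, so ¬(◇q ∧ q) is true.
    At w2: ◇q is true, q is false, so ◇q ∧ q is false.
      At w2: ◇q requires q at some successor in {w1, w2}.
        q holds at w1, so ◇q is true at w2.
Satisfying worlds: {w2, w3}

w2, w3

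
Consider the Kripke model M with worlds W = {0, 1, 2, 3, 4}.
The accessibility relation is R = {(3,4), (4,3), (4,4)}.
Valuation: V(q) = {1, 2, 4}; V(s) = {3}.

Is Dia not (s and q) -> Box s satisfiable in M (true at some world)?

Recall that Box ψ holds at a world iff ψ holds at every accessible world, and Dia ψ holds iff ψ holds at some accessible world.
Let φ = Dia not (s and q) -> Box s. Evaluate φ at each world:
  0 (successors ∅): φ is true.
  1 (successors ∅): φ is true.
  2 (successors ∅): φ is true.
  3 (successors {4}): φ is false.
  4 (successors {3, 4}): φ is false.
Detail at 0 (witness):
  At 0: Dia not (s and q) is false, Box s is true, so Dia not (s and q) -> Box s is true.
    At 0: no accessible worlds, so Dia not (s and q) is false.
    At 0: no accessible worlds, so Box s holds vacuously.

Yes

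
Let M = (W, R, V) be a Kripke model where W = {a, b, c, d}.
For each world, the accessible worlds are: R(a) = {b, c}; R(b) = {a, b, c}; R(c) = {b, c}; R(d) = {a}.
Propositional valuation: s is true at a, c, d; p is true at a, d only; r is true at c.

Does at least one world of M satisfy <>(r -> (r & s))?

Yes

Recall that <>ψ holds at a world iff ψ holds at some accessible world.
Let φ = <>(r -> (r & s)). Evaluate φ at each world:
  a (successors {b, c}): φ is true.
  b (successors {a, b, c}): φ is true.
  c (successors {b, c}): φ is true.
  d (successors {a}): φ is true.
Detail at a (witness):
  At a: <>(r -> (r & s)) requires r -> (r & s) at some successor in {b, c}.
    r -> (r & s) holds at b, so <>(r -> (r & s)) is true at a.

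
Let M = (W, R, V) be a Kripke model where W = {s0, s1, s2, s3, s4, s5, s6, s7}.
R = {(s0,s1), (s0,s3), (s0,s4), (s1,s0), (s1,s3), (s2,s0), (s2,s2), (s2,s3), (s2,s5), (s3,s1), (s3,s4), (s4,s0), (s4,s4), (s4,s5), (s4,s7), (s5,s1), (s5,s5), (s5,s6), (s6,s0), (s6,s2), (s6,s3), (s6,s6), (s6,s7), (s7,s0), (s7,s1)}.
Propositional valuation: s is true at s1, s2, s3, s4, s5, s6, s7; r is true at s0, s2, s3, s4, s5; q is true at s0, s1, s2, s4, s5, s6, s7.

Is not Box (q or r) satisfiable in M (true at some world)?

Recall that Box ψ holds at a world iff ψ holds at every accessible world, and Dia ψ holds iff ψ holds at some accessible world.
Let φ = not Box (q or r). Evaluate φ at each world:
  s0 (successors {s1, s3, s4}): φ is false.
  s1 (successors {s0, s3}): φ is false.
  s2 (successors {s0, s2, s3, s5}): φ is false.
  s3 (successors {s1, s4}): φ is false.
  s4 (successors {s0, s4, s5, s7}): φ is false.
  s5 (successors {s1, s5, s6}): φ is false.
  s6 (successors {s0, s2, s3, s6, s7}): φ is false.
  s7 (successors {s0, s1}): φ is false.
For instance, at s2:
  At s2: Box (q or r) is true, so not Box (q or r) is false.
    At s2: Box (q or r) requires q or r at every successor {s0, s2, s3, s5}.
      At s0: q or r is true.
      At s2: q or r is true.
      At s3: q or r is true.
      At s5: q or r is true.
    So Box (q or r) is true at s2.

No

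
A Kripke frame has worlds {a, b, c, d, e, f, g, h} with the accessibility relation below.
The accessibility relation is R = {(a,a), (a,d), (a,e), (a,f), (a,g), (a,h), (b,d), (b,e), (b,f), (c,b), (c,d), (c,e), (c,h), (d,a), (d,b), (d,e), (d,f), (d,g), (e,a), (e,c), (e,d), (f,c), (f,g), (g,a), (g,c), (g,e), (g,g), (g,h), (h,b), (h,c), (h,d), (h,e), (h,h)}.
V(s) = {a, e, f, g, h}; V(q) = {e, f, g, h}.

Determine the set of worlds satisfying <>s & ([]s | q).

Let φ = <>s & ([]s | q). Evaluate φ at each world:
  a (successors {a, d, e, f, g, h}): φ is false.
  b (successors {d, e, f}): φ is false.
  c (successors {b, d, e, h}): φ is false.
  d (successors {a, b, e, f, g}): φ is false.
  e (successors {a, c, d}): φ is true.
  f (successors {c, g}): φ is true.
  g (successors {a, c, e, g, h}): φ is true.
  h (successors {b, c, d, e, h}): φ is true.
For instance, at e:
  At e: <>s is true, []s | q is true, so <>s & ([]s | q) is true.
    At e: <>s requires s at some successor in {a, c, d}.
      s holds at a, so <>s is true at e.
    At e: []s is false, q is true, so []s | q is true.
      At e: []s requires s at every successor {a, c, d}.
        s fails at c, so []s is false at e.
Satisfying worlds: {e, f, g, h}

e, f, g, h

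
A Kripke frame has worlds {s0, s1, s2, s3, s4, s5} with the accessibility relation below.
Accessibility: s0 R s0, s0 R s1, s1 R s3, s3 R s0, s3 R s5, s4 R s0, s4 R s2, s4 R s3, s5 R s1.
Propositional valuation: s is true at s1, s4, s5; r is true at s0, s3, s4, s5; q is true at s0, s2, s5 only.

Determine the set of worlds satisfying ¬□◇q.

s0, s3, s4, s5

Let φ = ¬□◇q. Evaluate φ at each world:
  s0 (successors {s0, s1}): φ is true.
  s1 (successors {s3}): φ is false.
  s2 (successors ∅): φ is false.
  s3 (successors {s0, s5}): φ is true.
  s4 (successors {s0, s2, s3}): φ is true.
  s5 (successors {s1}): φ is true.
For instance, at s3:
  At s3: □◇q is false, so ¬□◇q is true.
    At s3: □◇q requires ◇q at every successor {s0, s5}.
      ◇q fails at s5, so □◇q is false at s3.
Satisfying worlds: {s0, s3, s4, s5}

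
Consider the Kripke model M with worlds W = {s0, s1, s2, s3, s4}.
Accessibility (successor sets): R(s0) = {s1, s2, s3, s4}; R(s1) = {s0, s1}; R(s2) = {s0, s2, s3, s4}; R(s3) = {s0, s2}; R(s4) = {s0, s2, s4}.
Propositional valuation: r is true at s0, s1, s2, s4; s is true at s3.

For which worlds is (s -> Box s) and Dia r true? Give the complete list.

Recall that Box ψ holds at a world iff ψ holds at every accessible world, and Dia ψ holds iff ψ holds at some accessible world.
Let φ = (s -> Box s) and Dia r. Evaluate φ at each world:
  s0 (successors {s1, s2, s3, s4}): φ is true.
  s1 (successors {s0, s1}): φ is true.
  s2 (successors {s0, s2, s3, s4}): φ is true.
  s3 (successors {s0, s2}): φ is false.
  s4 (successors {s0, s2, s4}): φ is true.
For instance, at s2:
  At s2: s -> Box s is true, Dia r is true, so (s -> Box s) and Dia r is true.
    At s2: s is false, Box s is false, so s -> Box s is true.
      At s2: Box s requires s at every successor {s0, s2, s3, s4}.
        s fails at s0, so Box s is false at s2.
    At s2: Dia r requires r at some successor in {s0, s2, s3, s4}.
      r holds at s0, so Dia r is true at s2.
Satisfying worlds: {s0, s1, s2, s4}

s0, s1, s2, s4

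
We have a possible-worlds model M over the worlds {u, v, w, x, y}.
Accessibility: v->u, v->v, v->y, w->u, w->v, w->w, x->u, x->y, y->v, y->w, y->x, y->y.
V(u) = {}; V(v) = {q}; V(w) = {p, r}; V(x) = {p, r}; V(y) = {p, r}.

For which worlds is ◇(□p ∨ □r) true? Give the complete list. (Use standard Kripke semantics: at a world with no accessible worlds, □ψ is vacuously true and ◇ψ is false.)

Let φ = ◇(□p ∨ □r). Evaluate φ at each world:
  u (successors ∅): φ is false.
  v (successors {u, v, y}): φ is true.
  w (successors {u, v, w}): φ is true.
  x (successors {u, y}): φ is true.
  y (successors {v, w, x, y}): φ is false.
For instance, at x:
  At x: ◇(□p ∨ □r) requires □p ∨ □r at some successor in {u, y}.
    □p ∨ □r holds at u, so ◇(□p ∨ □r) is true at x.
      At u: □p is true, □r is true, so □p ∨ □r is true.
Satisfying worlds: {v, w, x}

v, w, x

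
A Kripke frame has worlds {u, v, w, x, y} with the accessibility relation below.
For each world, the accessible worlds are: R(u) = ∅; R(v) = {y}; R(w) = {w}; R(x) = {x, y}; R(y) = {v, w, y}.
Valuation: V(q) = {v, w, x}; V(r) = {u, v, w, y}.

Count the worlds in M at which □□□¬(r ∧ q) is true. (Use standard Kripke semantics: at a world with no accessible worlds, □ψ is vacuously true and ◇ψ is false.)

1

Let φ = □□□¬(r ∧ q). Evaluate φ at each world:
  u (successors ∅): φ is true.
  v (successors {y}): φ is false.
  w (successors {w}): φ is false.
  x (successors {x, y}): φ is false.
  y (successors {v, w, y}): φ is false.
For instance, at w:
  At w: □□□¬(r ∧ q) requires □□¬(r ∧ q) at every successor {w}.
    □□¬(r ∧ q) fails at w, so □□□¬(r ∧ q) is false at w.
      At w: □□¬(r ∧ q) requires □¬(r ∧ q) at every successor {w}.
        □¬(r ∧ q) fails at w, so □□¬(r ∧ q) is false at w.
Satisfying worlds: {u}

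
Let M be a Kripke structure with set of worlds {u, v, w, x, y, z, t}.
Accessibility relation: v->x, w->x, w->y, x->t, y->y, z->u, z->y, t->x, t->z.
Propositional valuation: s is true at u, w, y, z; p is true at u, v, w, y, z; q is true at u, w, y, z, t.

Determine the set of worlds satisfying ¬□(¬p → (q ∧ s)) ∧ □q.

x

Let φ = ¬□(¬p → (q ∧ s)) ∧ □q. Evaluate φ at each world:
  u (successors ∅): φ is false.
  v (successors {x}): φ is false.
  w (successors {x, y}): φ is false.
  x (successors {t}): φ is true.
  y (successors {y}): φ is false.
  z (successors {u, y}): φ is false.
  t (successors {x, z}): φ is false.
For instance, at v:
  At v: ¬□(¬p → (q ∧ s)) is true, □q is false, so ¬□(¬p → (q ∧ s)) ∧ □q is false.
    At v: □(¬p → (q ∧ s)) is false, so ¬□(¬p → (q ∧ s)) is true.
      At v: □(¬p → (q ∧ s)) requires ¬p → (q ∧ s) at every successor {x}.
        ¬p → (q ∧ s) fails at x, so □(¬p → (q ∧ s)) is false at v.
    At v: □q requires q at every successor {x}.
      q fails at x, so □q is false at v.
Satisfying worlds: {x}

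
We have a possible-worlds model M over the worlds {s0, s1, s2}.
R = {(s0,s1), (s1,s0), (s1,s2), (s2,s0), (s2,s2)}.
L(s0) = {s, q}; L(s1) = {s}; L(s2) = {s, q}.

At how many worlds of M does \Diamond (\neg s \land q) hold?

0

Recall that \Diamond ψ holds at a world iff ψ holds at some accessible world.
Let φ = \Diamond (\neg s \land q). Evaluate φ at each world:
  s0 (successors {s1}): φ is false.
  s1 (successors {s0, s2}): φ is false.
  s2 (successors {s0, s2}): φ is false.
For instance, at s0:
  At s0: \Diamond (\neg s \land q) requires \neg s \land q at some successor in {s1}.
    At s1: \neg s \land q is false.
  So \Diamond (\neg s \land q) is false at s0.
Satisfying worlds: none.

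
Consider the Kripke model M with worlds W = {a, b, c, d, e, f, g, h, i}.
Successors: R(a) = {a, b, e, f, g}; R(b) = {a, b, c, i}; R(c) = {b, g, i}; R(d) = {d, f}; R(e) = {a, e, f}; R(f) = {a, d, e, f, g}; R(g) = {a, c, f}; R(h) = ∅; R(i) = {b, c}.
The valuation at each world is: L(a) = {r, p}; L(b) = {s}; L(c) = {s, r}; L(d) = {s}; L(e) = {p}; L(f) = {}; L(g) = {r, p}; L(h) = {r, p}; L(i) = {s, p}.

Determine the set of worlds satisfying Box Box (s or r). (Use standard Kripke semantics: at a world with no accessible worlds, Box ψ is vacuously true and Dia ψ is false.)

h, i

Let φ = Box Box (s or r). Evaluate φ at each world:
  a (successors {a, b, e, f, g}): φ is false.
  b (successors {a, b, c, i}): φ is false.
  c (successors {b, g, i}): φ is false.
  d (successors {d, f}): φ is false.
  e (successors {a, e, f}): φ is false.
  f (successors {a, d, e, f, g}): φ is false.
  g (successors {a, c, f}): φ is false.
  h (successors ∅): φ is true.
  i (successors {b, c}): φ is true.
For instance, at g:
  At g: Box Box (s or r) requires Box (s or r) at every successor {a, c, f}.
    Box (s or r) fails at a, so Box Box (s or r) is false at g.
      At a: Box (s or r) requires s or r at every successor {a, b, e, f, g}.
        s or r fails at e, so Box (s or r) is false at a.
Satisfying worlds: {h, i}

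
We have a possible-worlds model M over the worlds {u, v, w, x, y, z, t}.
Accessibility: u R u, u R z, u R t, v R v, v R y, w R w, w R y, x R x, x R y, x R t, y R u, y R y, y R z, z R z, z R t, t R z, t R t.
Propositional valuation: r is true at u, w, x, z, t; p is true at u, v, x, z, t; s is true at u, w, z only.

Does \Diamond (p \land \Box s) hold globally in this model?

Recall that \Box ψ holds at a world iff ψ holds at every accessible world, and \Diamond ψ holds iff ψ holds at some accessible world.
Let φ = \Diamond (p \land \Box s). Evaluate φ at each world:
  u (successors {u, z, t}): φ is false.
  v (successors {v, y}): φ is false.
  w (successors {w, y}): φ is false.
  x (successors {x, y, t}): φ is false.
  y (successors {u, y, z}): φ is false.
  z (successors {z, t}): φ is false.
  t (successors {z, t}): φ is false.
Detail at u (counterexample):
  At u: \Diamond (p \land \Box s) requires p \land \Box s at some successor in {u, z, t}.
    At u: p \land \Box s is false.
    At z: p \land \Box s is false.
    At t: p \land \Box s is false.
  So \Diamond (p \land \Box s) is false at u.

No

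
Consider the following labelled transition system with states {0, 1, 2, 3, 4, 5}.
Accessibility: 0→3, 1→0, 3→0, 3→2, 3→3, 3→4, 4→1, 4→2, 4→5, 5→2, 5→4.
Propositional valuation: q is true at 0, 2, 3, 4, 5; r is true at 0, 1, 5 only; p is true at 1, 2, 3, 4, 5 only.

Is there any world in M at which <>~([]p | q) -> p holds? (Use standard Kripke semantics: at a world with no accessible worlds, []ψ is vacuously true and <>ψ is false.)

Let φ = <>~([]p | q) -> p. Evaluate φ at each world:
  0 (successors {3}): φ is true.
  1 (successors {0}): φ is true.
  2 (successors ∅): φ is true.
  3 (successors {0, 2, 3, 4}): φ is true.
  4 (successors {1, 2, 5}): φ is true.
  5 (successors {2, 4}): φ is true.
Detail at 0 (witness):
  At 0: <>~([]p | q) is false, p is false, so <>~([]p | q) -> p is true.
    At 0: <>~([]p | q) requires ~([]p | q) at some successor in {3}.
      At 3: ~([]p | q) is false.
    So <>~([]p | q) is false at 0.

Yes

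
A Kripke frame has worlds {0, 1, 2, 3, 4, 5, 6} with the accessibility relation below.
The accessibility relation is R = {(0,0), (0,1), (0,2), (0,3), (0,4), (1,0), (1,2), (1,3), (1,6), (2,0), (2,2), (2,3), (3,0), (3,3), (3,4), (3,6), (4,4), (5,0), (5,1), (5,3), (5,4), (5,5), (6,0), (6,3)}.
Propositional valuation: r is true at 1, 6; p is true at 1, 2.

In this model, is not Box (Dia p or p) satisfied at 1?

Yes

At 1: Box (Dia p or p) is false, so not Box (Dia p or p) is true.
  At 1: Box (Dia p or p) requires Dia p or p at every successor {0, 2, 3, 6}.
    Dia p or p fails at 3, so Box (Dia p or p) is false at 1.
      At 3: Dia p is false, p is false, so Dia p or p is false.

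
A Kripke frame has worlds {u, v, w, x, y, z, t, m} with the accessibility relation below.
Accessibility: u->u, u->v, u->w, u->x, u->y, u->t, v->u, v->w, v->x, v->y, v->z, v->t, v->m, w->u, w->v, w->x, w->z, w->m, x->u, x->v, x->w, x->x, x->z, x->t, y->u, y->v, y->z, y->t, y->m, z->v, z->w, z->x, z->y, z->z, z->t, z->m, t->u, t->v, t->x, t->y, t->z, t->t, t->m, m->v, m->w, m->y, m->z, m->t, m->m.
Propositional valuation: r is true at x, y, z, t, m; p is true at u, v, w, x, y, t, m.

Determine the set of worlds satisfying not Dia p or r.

Let φ = not Dia p or r. Evaluate φ at each world:
  u (successors {u, v, w, x, y, t}): φ is false.
  v (successors {u, w, x, y, z, t, m}): φ is false.
  w (successors {u, v, x, z, m}): φ is false.
  x (successors {u, v, w, x, z, t}): φ is true.
  y (successors {u, v, z, t, m}): φ is true.
  z (successors {v, w, x, y, z, t, m}): φ is true.
  t (successors {u, v, x, y, z, t, m}): φ is true.
  m (successors {v, w, y, z, t, m}): φ is true.
For instance, at t:
  At t: not Dia p is false, r is true, so not Dia p or r is true.
    At t: Dia p is true, so not Dia p is false.
      At t: Dia p requires p at some successor in {u, v, x, y, z, t, m}.
        p holds at u, so Dia p is true at t.
Satisfying worlds: {x, y, z, t, m}

x, y, z, t, m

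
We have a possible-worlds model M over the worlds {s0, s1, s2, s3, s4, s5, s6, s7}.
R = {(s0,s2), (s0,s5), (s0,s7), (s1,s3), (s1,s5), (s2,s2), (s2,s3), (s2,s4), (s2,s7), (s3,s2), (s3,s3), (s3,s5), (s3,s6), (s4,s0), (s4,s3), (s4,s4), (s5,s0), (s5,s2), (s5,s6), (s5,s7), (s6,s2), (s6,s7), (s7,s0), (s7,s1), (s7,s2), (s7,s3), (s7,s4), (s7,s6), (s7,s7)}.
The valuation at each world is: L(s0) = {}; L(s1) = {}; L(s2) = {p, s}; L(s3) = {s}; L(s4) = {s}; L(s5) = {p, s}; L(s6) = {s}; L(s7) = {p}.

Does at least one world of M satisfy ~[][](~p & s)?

Let φ = ~[][](~p & s). Evaluate φ at each world:
  s0 (successors {s2, s5, s7}): φ is true.
  s1 (successors {s3, s5}): φ is true.
  s2 (successors {s2, s3, s4, s7}): φ is true.
  s3 (successors {s2, s3, s5, s6}): φ is true.
  s4 (successors {s0, s3, s4}): φ is true.
  s5 (successors {s0, s2, s6, s7}): φ is true.
  s6 (successors {s2, s7}): φ is true.
  s7 (successors {s0, s1, s2, s3, s4, s6, s7}): φ is true.
Detail at s0 (witness):
  At s0: [][](~p & s) is false, so ~[][](~p & s) is true.
    At s0: [][](~p & s) requires [](~p & s) at every successor {s2, s5, s7}.
      [](~p & s) fails at s2, so [][](~p & s) is false at s0.

Yes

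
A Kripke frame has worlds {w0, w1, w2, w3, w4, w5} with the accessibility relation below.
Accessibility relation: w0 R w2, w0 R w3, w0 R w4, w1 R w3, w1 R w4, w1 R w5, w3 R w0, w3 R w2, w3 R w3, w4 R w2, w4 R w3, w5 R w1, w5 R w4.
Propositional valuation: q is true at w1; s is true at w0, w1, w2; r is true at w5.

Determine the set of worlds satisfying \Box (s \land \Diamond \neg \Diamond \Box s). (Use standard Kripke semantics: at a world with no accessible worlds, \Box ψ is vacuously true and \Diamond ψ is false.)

w2

Let φ = \Box (s \land \Diamond \neg \Diamond \Box s). Evaluate φ at each world:
  w0 (successors {w2, w3, w4}): φ is false.
  w1 (successors {w3, w4, w5}): φ is false.
  w2 (successors ∅): φ is true.
  w3 (successors {w0, w2, w3}): φ is false.
  w4 (successors {w2, w3}): φ is false.
  w5 (successors {w1, w4}): φ is false.
For instance, at w1:
  At w1: \Box (s \land \Diamond \neg \Diamond \Box s) requires s \land \Diamond \neg \Diamond \Box s at every successor {w3, w4, w5}.
    s \land \Diamond \neg \Diamond \Box s fails at w3, so \Box (s \land \Diamond \neg \Diamond \Box s) is false at w1.
      At w3: s is false, \Diamond \neg \Diamond \Box s is true, so s \land \Diamond \neg \Diamond \Box s is false.
Satisfying worlds: {w2}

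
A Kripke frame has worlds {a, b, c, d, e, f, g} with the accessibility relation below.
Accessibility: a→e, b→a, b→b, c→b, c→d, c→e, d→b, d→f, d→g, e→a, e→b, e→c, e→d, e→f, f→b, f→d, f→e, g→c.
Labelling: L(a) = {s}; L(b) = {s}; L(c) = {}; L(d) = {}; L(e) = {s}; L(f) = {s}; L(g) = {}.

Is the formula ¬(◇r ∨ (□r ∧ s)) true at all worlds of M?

Yes

Let φ = ¬(◇r ∨ (□r ∧ s)). Evaluate φ at each world:
  a (successors {e}): φ is true.
  b (successors {a, b}): φ is true.
  c (successors {b, d, e}): φ is true.
  d (successors {b, f, g}): φ is true.
  e (successors {a, b, c, d, f}): φ is true.
  f (successors {b, d, e}): φ is true.
  g (successors {c}): φ is true.
For instance, at a:
  At a: ◇r ∨ (□r ∧ s) is false, so ¬(◇r ∨ (□r ∧ s)) is true.
    At a: ◇r is false, □r ∧ s is false, so ◇r ∨ (□r ∧ s) is false.
      At a: ◇r requires r at some successor in {e}.
        At e: r is false.
      So ◇r is false at a.
      At a: □r is false, s is true, so □r ∧ s is false.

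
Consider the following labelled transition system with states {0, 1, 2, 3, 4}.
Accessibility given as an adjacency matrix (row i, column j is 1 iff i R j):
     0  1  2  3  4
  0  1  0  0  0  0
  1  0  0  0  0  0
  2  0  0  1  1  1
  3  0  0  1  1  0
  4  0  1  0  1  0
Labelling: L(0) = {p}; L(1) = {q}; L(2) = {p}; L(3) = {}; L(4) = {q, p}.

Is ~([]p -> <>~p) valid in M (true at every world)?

No

Let φ = ~([]p -> <>~p). Evaluate φ at each world:
  0 (successors {0}): φ is true.
  1 (successors ∅): φ is true.
  2 (successors {2, 3, 4}): φ is false.
  3 (successors {2, 3}): φ is false.
  4 (successors {1, 3}): φ is false.
Detail at 2 (counterexample):
  At 2: []p -> <>~p is true, so ~([]p -> <>~p) is false.
    At 2: []p is false, <>~p is true, so []p -> <>~p is true.
      At 2: []p requires p at every successor {2, 3, 4}.
        p fails at 3, so []p is false at 2.
      At 2: <>~p requires ~p at some successor in {2, 3, 4}.
        ~p holds at 3, so <>~p is true at 2.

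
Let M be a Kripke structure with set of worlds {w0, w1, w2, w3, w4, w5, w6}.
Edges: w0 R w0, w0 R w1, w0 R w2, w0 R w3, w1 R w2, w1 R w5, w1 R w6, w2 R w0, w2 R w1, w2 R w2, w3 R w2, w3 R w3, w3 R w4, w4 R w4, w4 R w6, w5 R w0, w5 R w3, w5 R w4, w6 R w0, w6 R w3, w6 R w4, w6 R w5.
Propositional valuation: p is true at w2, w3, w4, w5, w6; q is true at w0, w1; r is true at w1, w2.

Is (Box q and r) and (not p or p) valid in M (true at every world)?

No

Let φ = (Box q and r) and (not p or p). Evaluate φ at each world:
  w0 (successors {w0, w1, w2, w3}): φ is false.
  w1 (successors {w2, w5, w6}): φ is false.
  w2 (successors {w0, w1, w2}): φ is false.
  w3 (successors {w2, w3, w4}): φ is false.
  w4 (successors {w4, w6}): φ is false.
  w5 (successors {w0, w3, w4}): φ is false.
  w6 (successors {w0, w3, w4, w5}): φ is false.
Detail at w0 (counterexample):
  At w0: Box q and r is false, not p or p is true, so (Box q and r) and (not p or p) is false.
    At w0: Box q is false, r is false, so Box q and r is false.
      At w0: Box q requires q at every successor {w0, w1, w2, w3}.
        q fails at w2, so Box q is false at w0.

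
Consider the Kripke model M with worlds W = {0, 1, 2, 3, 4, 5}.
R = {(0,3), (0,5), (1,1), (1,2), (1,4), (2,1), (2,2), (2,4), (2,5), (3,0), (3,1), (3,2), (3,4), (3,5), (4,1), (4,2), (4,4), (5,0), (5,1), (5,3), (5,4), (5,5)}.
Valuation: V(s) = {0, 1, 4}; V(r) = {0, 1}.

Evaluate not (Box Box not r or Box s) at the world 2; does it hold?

Yes

Recall that Box ψ holds at a world iff ψ holds at every accessible world, and Dia ψ holds iff ψ holds at some accessible world.
At 2: Box Box not r or Box s is false, so not (Box Box not r or Box s) is true.
  At 2: Box Box not r is false, Box s is false, so Box Box not r or Box s is false.
    At 2: Box Box not r requires Box not r at every successor {1, 2, 4, 5}.
      Box not r fails at 1, so Box Box not r is false at 2.
    At 2: Box s requires s at every successor {1, 2, 4, 5}.
      s fails at 2, so Box s is false at 2.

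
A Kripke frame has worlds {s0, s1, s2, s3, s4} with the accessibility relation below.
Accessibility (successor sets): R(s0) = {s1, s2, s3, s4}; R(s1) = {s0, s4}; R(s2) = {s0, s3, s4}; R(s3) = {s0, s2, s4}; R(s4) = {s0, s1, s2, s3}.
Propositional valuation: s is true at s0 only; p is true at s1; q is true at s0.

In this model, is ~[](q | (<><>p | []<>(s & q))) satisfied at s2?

Recall that []ψ holds at a world iff ψ holds at every accessible world, and <>ψ holds iff ψ holds at some accessible world.
At s2: [](q | (<><>p | []<>(s & q))) is true, so ~[](q | (<><>p | []<>(s & q))) is false.
  At s2: [](q | (<><>p | []<>(s & q))) requires q | (<><>p | []<>(s & q)) at every successor {s0, s3, s4}.
      At s0: q is true, <><>p | []<>(s & q) is true, so q | (<><>p | []<>(s & q)) is true.
      At s3: q is false, <><>p | []<>(s & q) is true, so q | (<><>p | []<>(s & q)) is true.
      At s4: q is false, <><>p | []<>(s & q) is true, so q | (<><>p | []<>(s & q)) is true.
  So [](q | (<><>p | []<>(s & q))) is true at s2.

No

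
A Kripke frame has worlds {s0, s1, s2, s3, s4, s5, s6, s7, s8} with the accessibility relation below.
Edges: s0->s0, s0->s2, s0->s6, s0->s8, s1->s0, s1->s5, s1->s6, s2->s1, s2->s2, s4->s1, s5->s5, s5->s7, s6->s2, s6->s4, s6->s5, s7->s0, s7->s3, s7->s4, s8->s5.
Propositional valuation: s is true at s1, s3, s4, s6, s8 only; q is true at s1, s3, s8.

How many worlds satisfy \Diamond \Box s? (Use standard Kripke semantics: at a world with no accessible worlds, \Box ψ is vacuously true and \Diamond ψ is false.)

2

Let φ = \Diamond \Box s. Evaluate φ at each world:
  s0 (successors {s0, s2, s6, s8}): φ is false.
  s1 (successors {s0, s5, s6}): φ is false.
  s2 (successors {s1, s2}): φ is false.
  s3 (successors ∅): φ is false.
  s4 (successors {s1}): φ is false.
  s5 (successors {s5, s7}): φ is false.
  s6 (successors {s2, s4, s5}): φ is true.
  s7 (successors {s0, s3, s4}): φ is true.
  s8 (successors {s5}): φ is false.
For instance, at s8:
  At s8: \Diamond \Box s requires \Box s at some successor in {s5}.
    At s5: \Box s is false.
  So \Diamond \Box s is false at s8.
Satisfying worlds: {s6, s7}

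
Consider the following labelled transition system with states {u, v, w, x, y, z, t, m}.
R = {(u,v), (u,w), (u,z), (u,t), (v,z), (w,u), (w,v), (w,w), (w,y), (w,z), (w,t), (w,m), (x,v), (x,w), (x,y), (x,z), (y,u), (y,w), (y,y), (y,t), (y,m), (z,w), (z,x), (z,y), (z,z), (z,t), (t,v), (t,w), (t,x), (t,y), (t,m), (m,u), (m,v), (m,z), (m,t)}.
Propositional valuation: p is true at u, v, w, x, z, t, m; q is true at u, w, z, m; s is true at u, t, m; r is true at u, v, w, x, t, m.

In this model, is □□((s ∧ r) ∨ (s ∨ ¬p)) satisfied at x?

At x: □□((s ∧ r) ∨ (s ∨ ¬p)) requires □((s ∧ r) ∨ (s ∨ ¬p)) at every successor {v, w, y, z}.
  □((s ∧ r) ∨ (s ∨ ¬p)) fails at v, so □□((s ∧ r) ∨ (s ∨ ¬p)) is false at x.
    At v: □((s ∧ r) ∨ (s ∨ ¬p)) requires (s ∧ r) ∨ (s ∨ ¬p) at every successor {z}.
      (s ∧ r) ∨ (s ∨ ¬p) fails at z, so □((s ∧ r) ∨ (s ∨ ¬p)) is false at v.

No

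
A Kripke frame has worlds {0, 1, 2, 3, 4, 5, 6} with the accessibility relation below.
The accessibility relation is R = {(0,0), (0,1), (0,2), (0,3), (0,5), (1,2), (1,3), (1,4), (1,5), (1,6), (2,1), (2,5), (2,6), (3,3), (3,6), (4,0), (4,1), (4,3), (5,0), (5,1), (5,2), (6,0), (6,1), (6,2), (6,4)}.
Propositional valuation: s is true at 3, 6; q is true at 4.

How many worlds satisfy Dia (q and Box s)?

Recall that Box ψ holds at a world iff ψ holds at every accessible world, and Dia ψ holds iff ψ holds at some accessible world.
Let φ = Dia (q and Box s). Evaluate φ at each world:
  0 (successors {0, 1, 2, 3, 5}): φ is false.
  1 (successors {2, 3, 4, 5, 6}): φ is false.
  2 (successors {1, 5, 6}): φ is false.
  3 (successors {3, 6}): φ is false.
  4 (successors {0, 1, 3}): φ is false.
  5 (successors {0, 1, 2}): φ is false.
  6 (successors {0, 1, 2, 4}): φ is false.
For instance, at 6:
  At 6: Dia (q and Box s) requires q and Box s at some successor in {0, 1, 2, 4}.
    At 0: q and Box s is false.
    At 1: q and Box s is false.
    At 2: q and Box s is false.
    At 4: q and Box s is false.
  So Dia (q and Box s) is false at 6.
Satisfying worlds: none.

0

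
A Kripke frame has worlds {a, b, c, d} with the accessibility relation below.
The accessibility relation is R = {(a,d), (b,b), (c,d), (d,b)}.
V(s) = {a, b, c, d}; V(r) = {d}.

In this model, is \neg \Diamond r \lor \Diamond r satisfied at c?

At c: \neg \Diamond r is false, \Diamond r is true, so \neg \Diamond r \lor \Diamond r is true.
  At c: \Diamond r is true, so \neg \Diamond r is false.
    At c: \Diamond r requires r at some successor in {d}.
      r holds at d, so \Diamond r is true at c.
  At c: \Diamond r requires r at some successor in {d}.
    r holds at d, so \Diamond r is true at c.

Yes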